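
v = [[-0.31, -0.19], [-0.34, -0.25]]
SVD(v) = [[-0.65, -0.76], [-0.76, 0.65]] @ diag([0.5565633678746066, 0.023177953750823155]) @ [[0.83, 0.56], [0.56, -0.83]]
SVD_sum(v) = [[-0.30, -0.2], [-0.35, -0.24]] + [[-0.01, 0.01], [0.01, -0.01]]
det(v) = 0.01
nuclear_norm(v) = 0.58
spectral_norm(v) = 0.56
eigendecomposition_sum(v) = [[-0.30, -0.2],[-0.36, -0.24]] + [[-0.01, 0.01], [0.02, -0.01]]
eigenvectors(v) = [[-0.64,0.55],[-0.77,-0.83]]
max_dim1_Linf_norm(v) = 0.34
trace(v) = -0.56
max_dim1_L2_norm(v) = 0.42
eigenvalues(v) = [-0.54, -0.02]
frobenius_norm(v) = 0.56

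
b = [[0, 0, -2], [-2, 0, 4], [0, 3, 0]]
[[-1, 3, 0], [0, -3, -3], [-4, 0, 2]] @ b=[[-6, 0, 14], [6, -9, -12], [0, 6, 8]]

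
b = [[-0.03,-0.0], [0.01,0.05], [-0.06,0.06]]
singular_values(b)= [0.09, 0.05]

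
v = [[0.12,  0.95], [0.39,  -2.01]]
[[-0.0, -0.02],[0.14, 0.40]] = v @[[0.21,0.57], [-0.03,-0.09]]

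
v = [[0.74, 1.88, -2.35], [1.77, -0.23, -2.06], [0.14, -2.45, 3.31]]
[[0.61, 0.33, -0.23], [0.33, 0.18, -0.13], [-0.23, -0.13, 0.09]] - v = [[-0.13,-1.55,2.12], [-1.44,0.41,1.93], [-0.37,2.32,-3.22]]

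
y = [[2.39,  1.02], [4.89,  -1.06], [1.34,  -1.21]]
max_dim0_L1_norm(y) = 8.62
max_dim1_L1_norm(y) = 5.95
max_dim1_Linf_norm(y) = 4.89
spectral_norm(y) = 5.66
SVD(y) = [[-0.39,0.80], [-0.88,-0.18], [-0.27,-0.58]] @ diag([5.664790052702494, 1.719899316472586]) @ [[-0.99, 0.15], [0.15, 0.99]]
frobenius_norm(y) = 5.92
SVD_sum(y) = [[2.18, -0.33], [4.94, -0.76], [1.49, -0.23]] + [[0.21, 1.35], [-0.05, -0.30], [-0.15, -0.98]]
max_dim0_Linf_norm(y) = 4.89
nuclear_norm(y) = 7.38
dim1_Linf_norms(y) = [2.39, 4.89, 1.34]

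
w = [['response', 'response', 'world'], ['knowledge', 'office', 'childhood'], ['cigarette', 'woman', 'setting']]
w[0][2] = 'world'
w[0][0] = 'response'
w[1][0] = 'knowledge'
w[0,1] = 'response'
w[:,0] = ['response', 'knowledge', 'cigarette']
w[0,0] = 'response'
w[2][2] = 'setting'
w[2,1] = 'woman'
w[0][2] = 'world'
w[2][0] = 'cigarette'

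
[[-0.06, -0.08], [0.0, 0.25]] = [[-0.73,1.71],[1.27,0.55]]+[[0.67, -1.79], [-1.27, -0.30]]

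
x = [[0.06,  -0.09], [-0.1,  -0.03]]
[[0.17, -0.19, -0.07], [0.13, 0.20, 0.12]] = x @ [[-0.61, -2.2, -1.21], [-2.34, 0.66, -0.02]]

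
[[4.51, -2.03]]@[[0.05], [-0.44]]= [[1.12]]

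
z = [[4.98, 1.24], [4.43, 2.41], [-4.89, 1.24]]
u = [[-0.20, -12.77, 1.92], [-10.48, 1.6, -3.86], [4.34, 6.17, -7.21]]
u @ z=[[-66.96, -28.64], [-26.23, -13.93], [84.2, 11.31]]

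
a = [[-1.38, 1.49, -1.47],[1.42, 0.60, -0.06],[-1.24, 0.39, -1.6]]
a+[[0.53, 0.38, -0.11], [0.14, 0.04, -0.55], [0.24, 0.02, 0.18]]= [[-0.85, 1.87, -1.58], [1.56, 0.64, -0.61], [-1.0, 0.41, -1.42]]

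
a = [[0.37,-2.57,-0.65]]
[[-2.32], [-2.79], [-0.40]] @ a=[[-0.86, 5.96, 1.51], [-1.03, 7.17, 1.81], [-0.15, 1.03, 0.26]]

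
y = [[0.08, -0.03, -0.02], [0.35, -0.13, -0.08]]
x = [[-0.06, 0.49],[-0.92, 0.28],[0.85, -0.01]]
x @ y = [[0.17, -0.06, -0.04], [0.02, -0.01, -0.00], [0.06, -0.02, -0.02]]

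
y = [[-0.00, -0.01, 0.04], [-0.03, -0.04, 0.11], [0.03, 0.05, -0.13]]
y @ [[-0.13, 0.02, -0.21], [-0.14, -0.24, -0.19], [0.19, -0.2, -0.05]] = [[0.01,-0.01,-0.0], [0.03,-0.01,0.01], [-0.04,0.01,-0.01]]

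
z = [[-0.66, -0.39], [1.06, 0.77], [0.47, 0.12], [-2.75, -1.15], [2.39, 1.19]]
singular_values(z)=[4.3, 0.31]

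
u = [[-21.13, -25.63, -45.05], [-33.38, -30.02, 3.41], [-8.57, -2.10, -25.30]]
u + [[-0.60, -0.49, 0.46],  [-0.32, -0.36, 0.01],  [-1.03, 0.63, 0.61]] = [[-21.73,-26.12,-44.59], [-33.7,-30.38,3.42], [-9.60,-1.47,-24.69]]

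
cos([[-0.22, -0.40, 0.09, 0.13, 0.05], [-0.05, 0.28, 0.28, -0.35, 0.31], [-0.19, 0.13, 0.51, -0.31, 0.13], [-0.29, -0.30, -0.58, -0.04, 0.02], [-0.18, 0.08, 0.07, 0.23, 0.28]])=[[1.0, 0.02, 0.07, -0.04, 0.05],[0.00, 0.88, -0.21, 0.05, -0.09],[-0.0, -0.13, 0.78, 0.09, -0.06],[-0.10, 0.01, 0.18, 0.88, 0.08],[0.05, -0.03, 0.04, 0.01, 0.95]]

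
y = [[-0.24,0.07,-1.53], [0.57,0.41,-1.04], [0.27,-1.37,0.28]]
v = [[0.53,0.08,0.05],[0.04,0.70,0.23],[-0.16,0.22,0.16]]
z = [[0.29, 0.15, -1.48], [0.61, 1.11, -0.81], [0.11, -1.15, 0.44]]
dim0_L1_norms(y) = [1.08, 1.85, 2.85]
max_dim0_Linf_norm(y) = 1.53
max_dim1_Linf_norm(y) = 1.53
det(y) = 1.65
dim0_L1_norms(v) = [0.73, 1.0, 0.44]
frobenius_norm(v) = 0.97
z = v + y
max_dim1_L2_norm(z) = 1.52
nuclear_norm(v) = 1.42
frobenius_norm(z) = 2.47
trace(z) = 1.84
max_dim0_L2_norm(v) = 0.74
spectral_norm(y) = 1.99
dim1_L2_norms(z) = [1.52, 1.5, 1.24]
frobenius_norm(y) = 2.45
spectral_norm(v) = 0.79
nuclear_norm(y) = 3.91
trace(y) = 0.45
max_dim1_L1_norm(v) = 0.97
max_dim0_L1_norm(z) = 2.73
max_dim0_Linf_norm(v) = 0.7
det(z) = 1.04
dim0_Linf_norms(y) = [0.57, 1.37, 1.53]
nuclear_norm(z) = 3.70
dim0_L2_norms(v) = [0.56, 0.74, 0.28]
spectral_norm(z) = 2.17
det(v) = 0.04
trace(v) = 1.39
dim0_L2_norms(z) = [0.68, 1.61, 1.74]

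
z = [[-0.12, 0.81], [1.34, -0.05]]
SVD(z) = [[-0.17, 0.99], [0.99, 0.17]] @ diag([1.3538680175303568, 0.7972712155273272]) @ [[0.99, -0.14], [0.14, 0.99]]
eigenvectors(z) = [[-0.63, -0.6], [0.78, -0.8]]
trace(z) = -0.17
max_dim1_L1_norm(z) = 1.39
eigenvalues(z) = [-1.13, 0.96]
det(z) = -1.08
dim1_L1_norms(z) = [0.93, 1.39]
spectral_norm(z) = 1.35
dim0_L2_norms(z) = [1.35, 0.81]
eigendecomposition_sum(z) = [[-0.58, 0.44], [0.72, -0.54]] + [[0.46,0.37],[0.62,0.49]]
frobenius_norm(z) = 1.57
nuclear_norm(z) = 2.15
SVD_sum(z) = [[-0.23, 0.03], [1.32, -0.18]] + [[0.11, 0.78], [0.02, 0.13]]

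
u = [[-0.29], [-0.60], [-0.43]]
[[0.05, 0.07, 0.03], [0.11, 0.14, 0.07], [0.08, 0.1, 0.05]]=u@[[-0.18, -0.24, -0.12]]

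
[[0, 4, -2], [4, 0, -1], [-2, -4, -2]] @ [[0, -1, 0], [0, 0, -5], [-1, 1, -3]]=[[2, -2, -14], [1, -5, 3], [2, 0, 26]]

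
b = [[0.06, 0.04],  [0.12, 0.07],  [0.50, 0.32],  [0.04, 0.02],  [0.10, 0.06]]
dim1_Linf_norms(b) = [0.06, 0.12, 0.5, 0.04, 0.1]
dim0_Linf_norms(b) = [0.5, 0.32]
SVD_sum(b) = [[0.06, 0.04], [0.12, 0.07], [0.5, 0.32], [0.04, 0.02], [0.1, 0.06]] + [[-0.0,0.00], [0.0,-0.0], [-0.00,0.0], [0.00,-0.0], [0.0,-0.00]]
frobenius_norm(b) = 0.63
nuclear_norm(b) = 0.63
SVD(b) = [[-0.12, 0.20],  [-0.22, -0.66],  [-0.95, 0.25],  [-0.07, -0.57],  [-0.19, -0.37]] @ diag([0.6264471976990392, 0.007994278893119952]) @ [[-0.84, -0.54],[-0.54, 0.84]]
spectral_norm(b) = 0.63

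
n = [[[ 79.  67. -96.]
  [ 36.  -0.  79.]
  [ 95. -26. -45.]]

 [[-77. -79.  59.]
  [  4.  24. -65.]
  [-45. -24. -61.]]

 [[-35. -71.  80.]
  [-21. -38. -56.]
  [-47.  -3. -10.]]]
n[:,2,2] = [-45.0, -61.0, -10.0]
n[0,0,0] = 79.0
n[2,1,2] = -56.0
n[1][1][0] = 4.0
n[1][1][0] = 4.0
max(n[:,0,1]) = 67.0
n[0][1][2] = 79.0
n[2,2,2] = -10.0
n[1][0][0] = -77.0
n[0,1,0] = 36.0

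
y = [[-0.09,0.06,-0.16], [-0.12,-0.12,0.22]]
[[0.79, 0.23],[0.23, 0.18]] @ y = [[-0.10,0.02,-0.08], [-0.04,-0.01,0.00]]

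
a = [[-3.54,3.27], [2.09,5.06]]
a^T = [[-3.54, 2.09], [3.27, 5.06]]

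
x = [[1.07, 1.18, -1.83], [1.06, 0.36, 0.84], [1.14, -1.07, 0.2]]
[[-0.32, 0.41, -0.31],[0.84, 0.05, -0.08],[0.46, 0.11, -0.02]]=x@[[0.40, 0.14, -0.1],[0.08, 0.02, -0.08],[0.46, -0.13, 0.06]]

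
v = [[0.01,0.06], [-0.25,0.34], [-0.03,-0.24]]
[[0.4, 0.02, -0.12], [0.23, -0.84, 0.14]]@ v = [[0.00, 0.06],  [0.21, -0.31]]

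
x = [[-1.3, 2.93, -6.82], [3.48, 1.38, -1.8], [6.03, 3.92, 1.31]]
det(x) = -92.97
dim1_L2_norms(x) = [7.54, 4.15, 7.31]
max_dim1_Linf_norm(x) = 6.82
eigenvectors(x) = [[0.13-0.56j, (0.13+0.56j), 0.62+0.00j], [(-0.29-0.29j), -0.29+0.29j, (-0.74+0j)], [-0.71+0.00j, (-0.71-0j), (-0.24+0j)]]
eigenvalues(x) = [(1.76+6.38j), (1.76-6.38j), (-2.12+0j)]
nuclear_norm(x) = 17.31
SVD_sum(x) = [[0.61, 0.39, -0.03], [3.15, 2.01, -0.13], [6.01, 3.85, -0.25]] + [[-1.74, 2.27, -6.92], [-0.30, 0.39, -1.17], [0.33, -0.43, 1.32]] + [[-0.17, 0.27, 0.13], [0.63, -1.02, -0.49], [-0.31, 0.51, 0.24]]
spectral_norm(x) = 8.09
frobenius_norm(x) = 11.29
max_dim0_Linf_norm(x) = 6.82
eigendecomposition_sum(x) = [[(-0.29+2.33j), 0.76+2.05j, (-3.06-0.3j)], [(1.31+1.04j), (1.53+0.3j), (-1.32+1.73j)], [(2.87-0.33j), (2.24-1.5j), (0.52+3.74j)]] + [[(-0.29-2.33j), (0.76-2.05j), (-3.06+0.3j)], [1.31-1.04j, (1.53-0.3j), -1.32-1.73j], [(2.87+0.33j), 2.24+1.50j, (0.52-3.74j)]] + [[-0.73+0.00j, (1.4-0j), -0.71+0.00j], [(0.87-0j), (-1.68+0j), (0.85-0j)], [0.29-0.00j, (-0.55+0j), (0.28-0j)]]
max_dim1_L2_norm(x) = 7.54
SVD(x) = [[0.09, 0.97, -0.23], [0.46, 0.16, 0.87], [0.88, -0.18, -0.43]] @ diag([8.092136713874513, 7.732758644242929, 1.4856874347757156]) @ [[0.84,0.54,-0.04], [-0.23,0.30,-0.92], [0.49,-0.79,-0.38]]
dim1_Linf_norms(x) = [6.82, 3.48, 6.03]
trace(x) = 1.39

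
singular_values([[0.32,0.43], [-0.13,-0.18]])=[0.58, 0.0]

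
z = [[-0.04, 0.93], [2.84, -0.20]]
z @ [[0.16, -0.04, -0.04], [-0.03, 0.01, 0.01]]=[[-0.03,0.01,0.01], [0.46,-0.12,-0.12]]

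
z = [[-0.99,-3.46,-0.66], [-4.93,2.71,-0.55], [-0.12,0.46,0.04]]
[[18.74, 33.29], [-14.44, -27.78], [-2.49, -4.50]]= z@ [[-1.07, 0.88], [-6.16, -9.28], [5.50, -3.11]]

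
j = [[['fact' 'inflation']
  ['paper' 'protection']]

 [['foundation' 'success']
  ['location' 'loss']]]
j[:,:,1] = [['inflation', 'protection'], ['success', 'loss']]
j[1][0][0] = 'foundation'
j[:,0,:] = [['fact', 'inflation'], ['foundation', 'success']]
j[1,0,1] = 'success'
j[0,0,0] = 'fact'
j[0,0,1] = 'inflation'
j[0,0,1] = 'inflation'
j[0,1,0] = 'paper'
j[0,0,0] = 'fact'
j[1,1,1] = 'loss'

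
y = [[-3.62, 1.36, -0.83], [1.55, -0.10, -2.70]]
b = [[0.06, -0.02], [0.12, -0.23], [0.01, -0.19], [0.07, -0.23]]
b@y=[[-0.25, 0.08, 0.0], [-0.79, 0.19, 0.52], [-0.33, 0.03, 0.50], [-0.61, 0.12, 0.56]]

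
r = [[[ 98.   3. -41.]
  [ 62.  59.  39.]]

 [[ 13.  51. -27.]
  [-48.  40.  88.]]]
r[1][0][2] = -27.0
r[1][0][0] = 13.0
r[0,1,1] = 59.0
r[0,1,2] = 39.0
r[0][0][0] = 98.0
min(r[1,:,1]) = 40.0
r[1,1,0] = -48.0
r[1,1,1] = 40.0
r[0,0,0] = 98.0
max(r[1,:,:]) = 88.0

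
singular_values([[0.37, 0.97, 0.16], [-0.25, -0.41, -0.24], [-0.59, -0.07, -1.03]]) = [1.41, 0.9, 0.0]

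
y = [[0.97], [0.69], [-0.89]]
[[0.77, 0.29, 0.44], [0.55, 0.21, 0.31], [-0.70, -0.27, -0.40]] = y @ [[0.79, 0.30, 0.45]]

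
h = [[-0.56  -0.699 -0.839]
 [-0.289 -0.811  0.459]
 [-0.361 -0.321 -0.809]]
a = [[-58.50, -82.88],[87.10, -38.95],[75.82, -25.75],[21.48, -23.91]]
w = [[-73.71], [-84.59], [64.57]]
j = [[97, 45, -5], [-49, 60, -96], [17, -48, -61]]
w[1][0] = -84.59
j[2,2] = -61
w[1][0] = -84.59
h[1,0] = -0.289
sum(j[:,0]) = 65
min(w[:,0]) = -84.59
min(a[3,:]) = -23.91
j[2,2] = -61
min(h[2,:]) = -0.809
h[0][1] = -0.699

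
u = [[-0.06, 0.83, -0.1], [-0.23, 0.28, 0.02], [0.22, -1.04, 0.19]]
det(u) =0.018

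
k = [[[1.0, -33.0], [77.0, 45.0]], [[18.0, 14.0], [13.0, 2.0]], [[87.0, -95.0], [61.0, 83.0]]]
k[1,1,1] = 2.0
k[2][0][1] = -95.0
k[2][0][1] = -95.0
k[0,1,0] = 77.0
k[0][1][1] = 45.0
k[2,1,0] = 61.0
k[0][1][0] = 77.0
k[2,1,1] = 83.0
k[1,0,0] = 18.0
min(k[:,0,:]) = -95.0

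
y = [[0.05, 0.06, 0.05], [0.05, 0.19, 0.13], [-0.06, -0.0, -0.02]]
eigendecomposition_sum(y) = [[0.0, -0.0, 0.00], [0.00, -0.00, 0.0], [-0.01, 0.00, -0.01]] + [[0.04, -0.02, 0.0], [0.03, -0.01, 0.00], [-0.05, 0.02, -0.0]] + [[0.01, 0.08, 0.05], [0.02, 0.20, 0.13], [-0.0, -0.02, -0.01]]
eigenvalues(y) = [-0.0, 0.03, 0.2]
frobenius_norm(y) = 0.26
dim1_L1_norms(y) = [0.16, 0.37, 0.08]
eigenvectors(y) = [[-0.21, -0.59, 0.35], [-0.5, -0.39, 0.93], [0.84, 0.71, -0.10]]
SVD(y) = [[-0.35, 0.41, 0.84], [-0.93, -0.26, -0.26], [0.11, -0.87, 0.48]] @ diag([0.25272522592926155, 0.06501581564842784, 0.0017040817390420813]) @ [[-0.28, -0.78, -0.56], [0.92, -0.38, 0.07], [0.26, 0.5, -0.83]]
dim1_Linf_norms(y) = [0.06, 0.19, 0.06]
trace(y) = 0.22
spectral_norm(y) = 0.25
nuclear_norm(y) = 0.32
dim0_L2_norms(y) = [0.09, 0.2, 0.14]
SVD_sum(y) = [[0.02, 0.07, 0.05],  [0.07, 0.18, 0.13],  [-0.01, -0.02, -0.02]] + [[0.02, -0.01, 0.00], [-0.02, 0.01, -0.00], [-0.05, 0.02, -0.00]] + [[0.00,0.00,-0.0], [-0.00,-0.00,0.0], [0.0,0.0,-0.00]]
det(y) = -0.00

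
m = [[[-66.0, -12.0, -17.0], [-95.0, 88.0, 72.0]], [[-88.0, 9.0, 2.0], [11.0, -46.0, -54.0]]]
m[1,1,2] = -54.0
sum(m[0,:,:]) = -30.0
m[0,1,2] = 72.0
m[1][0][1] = 9.0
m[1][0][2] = 2.0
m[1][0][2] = 2.0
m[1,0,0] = -88.0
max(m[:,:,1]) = 88.0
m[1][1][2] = -54.0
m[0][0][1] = -12.0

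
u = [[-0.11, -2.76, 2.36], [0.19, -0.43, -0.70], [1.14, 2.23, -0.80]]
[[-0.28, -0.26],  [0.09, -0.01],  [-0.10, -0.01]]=u@[[-0.15, -0.15], [-0.02, 0.05], [-0.15, -0.06]]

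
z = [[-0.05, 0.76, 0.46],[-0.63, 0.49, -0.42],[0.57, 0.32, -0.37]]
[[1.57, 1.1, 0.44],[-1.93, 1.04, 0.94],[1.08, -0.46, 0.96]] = z @ [[2.58,-1.11,0.25], [1.05,1.09,1.27], [1.96,0.47,-1.12]]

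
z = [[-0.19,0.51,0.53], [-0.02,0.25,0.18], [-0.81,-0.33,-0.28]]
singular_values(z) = [0.99, 0.74, 0.05]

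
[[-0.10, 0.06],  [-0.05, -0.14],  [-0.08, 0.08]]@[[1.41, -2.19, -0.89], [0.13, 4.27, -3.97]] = [[-0.13, 0.48, -0.15],[-0.09, -0.49, 0.60],[-0.10, 0.52, -0.25]]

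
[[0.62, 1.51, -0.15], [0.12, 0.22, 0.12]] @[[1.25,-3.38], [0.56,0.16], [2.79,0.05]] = [[1.20, -1.86],[0.61, -0.36]]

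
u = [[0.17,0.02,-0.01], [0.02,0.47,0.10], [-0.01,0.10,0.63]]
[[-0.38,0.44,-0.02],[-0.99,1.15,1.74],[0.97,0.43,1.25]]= u @ [[-1.82, 2.37, -0.46],  [-2.43, 2.27, 3.41],  [1.9, 0.36, 1.44]]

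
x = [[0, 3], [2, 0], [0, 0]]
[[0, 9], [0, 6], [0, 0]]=x@[[0, 3], [0, 3]]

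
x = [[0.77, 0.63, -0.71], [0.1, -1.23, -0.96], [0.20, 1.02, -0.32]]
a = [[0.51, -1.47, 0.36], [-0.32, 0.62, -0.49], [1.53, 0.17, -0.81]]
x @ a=[[-0.90, -0.86, 0.54],[-1.02, -1.07, 1.42],[-0.71, 0.28, -0.17]]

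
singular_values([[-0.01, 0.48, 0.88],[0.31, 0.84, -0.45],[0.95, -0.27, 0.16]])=[1.0, 1.0, 1.0]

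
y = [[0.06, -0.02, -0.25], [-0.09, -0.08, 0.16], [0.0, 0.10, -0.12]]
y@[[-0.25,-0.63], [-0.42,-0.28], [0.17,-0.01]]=[[-0.05, -0.03], [0.08, 0.08], [-0.06, -0.03]]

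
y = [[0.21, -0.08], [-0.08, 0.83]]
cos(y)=[[0.98, 0.04], [0.04, 0.67]]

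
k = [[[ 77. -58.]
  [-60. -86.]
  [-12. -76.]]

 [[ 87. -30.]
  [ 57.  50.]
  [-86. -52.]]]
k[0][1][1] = -86.0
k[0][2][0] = -12.0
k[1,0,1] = -30.0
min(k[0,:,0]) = -60.0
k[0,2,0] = -12.0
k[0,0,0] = 77.0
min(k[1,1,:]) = 50.0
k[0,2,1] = -76.0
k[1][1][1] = 50.0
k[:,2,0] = [-12.0, -86.0]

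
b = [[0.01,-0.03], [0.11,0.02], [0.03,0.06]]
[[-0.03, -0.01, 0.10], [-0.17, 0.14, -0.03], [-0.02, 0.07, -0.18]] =b @ [[-1.64, 1.13, 0.34], [0.48, 0.66, -3.21]]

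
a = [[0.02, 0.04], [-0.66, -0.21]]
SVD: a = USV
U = [[-0.05, 1.00],  [1.00, 0.05]]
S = [0.69, 0.03]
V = [[-0.95, -0.31],[-0.31, 0.95]]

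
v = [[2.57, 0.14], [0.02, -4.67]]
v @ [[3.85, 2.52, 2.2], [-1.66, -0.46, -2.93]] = [[9.66, 6.41, 5.24], [7.83, 2.2, 13.73]]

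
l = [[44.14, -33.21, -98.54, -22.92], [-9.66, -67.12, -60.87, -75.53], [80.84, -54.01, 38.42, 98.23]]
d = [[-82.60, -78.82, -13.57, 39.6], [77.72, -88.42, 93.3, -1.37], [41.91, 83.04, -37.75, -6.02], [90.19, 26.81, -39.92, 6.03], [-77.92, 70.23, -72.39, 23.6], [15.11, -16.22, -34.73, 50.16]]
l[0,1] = -33.21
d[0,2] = -13.57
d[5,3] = 50.16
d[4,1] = 70.23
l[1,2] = -60.87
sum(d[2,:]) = 81.18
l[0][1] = -33.21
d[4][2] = -72.39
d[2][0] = 41.91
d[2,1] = 83.04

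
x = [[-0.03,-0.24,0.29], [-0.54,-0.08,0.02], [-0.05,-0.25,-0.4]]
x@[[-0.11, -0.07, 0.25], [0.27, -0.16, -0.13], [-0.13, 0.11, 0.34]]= [[-0.1, 0.07, 0.12], [0.04, 0.05, -0.12], [-0.01, -0.0, -0.12]]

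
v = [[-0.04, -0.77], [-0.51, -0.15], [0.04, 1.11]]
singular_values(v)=[1.36, 0.5]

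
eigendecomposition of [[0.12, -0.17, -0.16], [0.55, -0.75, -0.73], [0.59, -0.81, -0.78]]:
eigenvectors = [[0.15, 0.88, 0.46],[0.67, 0.27, -0.42],[0.72, 0.39, 0.78]]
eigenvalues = [-1.41, -0.0, 0.0]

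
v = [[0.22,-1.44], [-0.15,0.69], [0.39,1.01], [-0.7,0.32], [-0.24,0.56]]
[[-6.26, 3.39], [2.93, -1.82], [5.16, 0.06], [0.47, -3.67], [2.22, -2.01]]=v @ [[1.41, 4.48], [4.56, -1.67]]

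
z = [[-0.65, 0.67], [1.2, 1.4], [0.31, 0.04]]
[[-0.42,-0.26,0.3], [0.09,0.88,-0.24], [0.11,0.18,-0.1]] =z @ [[0.38, 0.56, -0.34], [-0.26, 0.15, 0.12]]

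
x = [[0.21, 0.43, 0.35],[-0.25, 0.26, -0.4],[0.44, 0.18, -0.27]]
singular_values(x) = [0.65, 0.58, 0.42]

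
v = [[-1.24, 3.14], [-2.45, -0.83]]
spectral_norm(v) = 3.38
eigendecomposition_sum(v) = [[(-0.62+1.34j), (1.57+0.59j)], [-1.23-0.46j, -0.41+1.42j]] + [[(-0.62-1.34j),1.57-0.59j],  [(-1.23+0.46j),(-0.41-1.42j)]]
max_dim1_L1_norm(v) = 4.38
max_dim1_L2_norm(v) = 3.38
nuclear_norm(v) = 5.96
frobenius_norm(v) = 4.25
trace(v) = -2.07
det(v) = 8.72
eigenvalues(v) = [(-1.03+2.77j), (-1.03-2.77j)]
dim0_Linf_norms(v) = [2.45, 3.14]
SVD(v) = [[-1.00,-0.09], [-0.09,1.00]] @ diag([3.381788503275651, 2.579167795842806]) @ [[0.43, -0.90],  [-0.9, -0.43]]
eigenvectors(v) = [[0.75+0.00j,0.75-0.00j], [(0.05+0.66j),0.05-0.66j]]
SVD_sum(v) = [[-1.45, 3.04], [-0.13, 0.28]] + [[0.21, 0.1],[-2.32, -1.11]]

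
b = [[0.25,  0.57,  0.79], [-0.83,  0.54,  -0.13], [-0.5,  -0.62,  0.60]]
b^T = [[0.25, -0.83, -0.50], [0.57, 0.54, -0.62], [0.79, -0.13, 0.60]]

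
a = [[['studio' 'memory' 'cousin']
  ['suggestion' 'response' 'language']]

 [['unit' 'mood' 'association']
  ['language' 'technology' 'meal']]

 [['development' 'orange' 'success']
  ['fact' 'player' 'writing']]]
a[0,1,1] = 'response'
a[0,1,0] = 'suggestion'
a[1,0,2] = 'association'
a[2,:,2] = ['success', 'writing']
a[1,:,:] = [['unit', 'mood', 'association'], ['language', 'technology', 'meal']]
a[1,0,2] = 'association'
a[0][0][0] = 'studio'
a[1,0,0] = 'unit'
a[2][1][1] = 'player'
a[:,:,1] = [['memory', 'response'], ['mood', 'technology'], ['orange', 'player']]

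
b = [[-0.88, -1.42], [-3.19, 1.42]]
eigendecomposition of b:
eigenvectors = [[-0.75, 0.37], [-0.67, -0.93]]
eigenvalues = [-2.15, 2.69]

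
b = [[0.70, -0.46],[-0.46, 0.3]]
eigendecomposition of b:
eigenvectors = [[0.84,0.55], [-0.55,0.84]]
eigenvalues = [1.0, -0.0]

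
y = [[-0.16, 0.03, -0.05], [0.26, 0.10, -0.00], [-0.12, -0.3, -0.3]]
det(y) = 0.01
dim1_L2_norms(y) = [0.17, 0.28, 0.44]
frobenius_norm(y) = 0.55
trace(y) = -0.36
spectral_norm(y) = 0.48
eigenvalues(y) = [(0.15+0j), (-0.26+0.04j), (-0.26-0.04j)]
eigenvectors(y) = [[(0.17+0j), (0.42+0.22j), (0.42-0.22j)],  [(0.8+0j), (-0.28-0.19j), (-0.28+0.19j)],  [(-0.57+0j), (0.81+0j), 0.81-0.00j]]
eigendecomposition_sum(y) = [[(0.02+0j), 0.03-0.00j, -0.00+0.00j], [0.11+0.00j, 0.12-0.00j, (-0.01+0j)], [(-0.08-0j), -0.09+0.00j, 0.01-0.00j]] + [[(-0.09+0.14j), 0.00-0.13j, -0.02-0.15j],[0.08-0.10j, (-0.01+0.1j), (0.01+0.11j)],[-0.02+0.29j, -0.11-0.20j, -0.15-0.20j]] + [[-0.09-0.14j, 0.13j, -0.02+0.15j], [0.08+0.10j, -0.01-0.10j, 0.01-0.11j], [-0.02-0.29j, -0.11+0.20j, -0.15+0.20j]]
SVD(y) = [[-0.19, 0.48, -0.85], [0.41, -0.75, -0.52], [-0.89, -0.45, -0.05]] @ diag([0.4776202677141043, 0.25611513511528844, 0.08534586945825239]) @ [[0.51, 0.63, 0.58], [-0.85, 0.29, 0.43], [0.11, -0.72, 0.69]]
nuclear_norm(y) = 0.82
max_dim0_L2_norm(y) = 0.33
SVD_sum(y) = [[-0.05, -0.06, -0.05], [0.10, 0.12, 0.11], [-0.22, -0.27, -0.25]] + [[-0.11, 0.04, 0.05],[0.16, -0.06, -0.08],[0.1, -0.03, -0.05]] + [[-0.01, 0.05, -0.05], [-0.0, 0.03, -0.03], [-0.00, 0.0, -0.0]]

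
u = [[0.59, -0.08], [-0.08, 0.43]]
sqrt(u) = [[0.77, -0.06], [-0.06, 0.65]]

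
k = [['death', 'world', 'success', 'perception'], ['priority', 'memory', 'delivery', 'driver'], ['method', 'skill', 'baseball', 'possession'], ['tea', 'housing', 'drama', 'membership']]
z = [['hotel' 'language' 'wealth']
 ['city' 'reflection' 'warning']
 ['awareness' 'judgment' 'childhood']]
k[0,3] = 'perception'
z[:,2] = ['wealth', 'warning', 'childhood']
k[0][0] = 'death'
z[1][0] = 'city'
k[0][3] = 'perception'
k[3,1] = 'housing'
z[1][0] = 'city'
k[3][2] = 'drama'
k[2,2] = 'baseball'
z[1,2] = 'warning'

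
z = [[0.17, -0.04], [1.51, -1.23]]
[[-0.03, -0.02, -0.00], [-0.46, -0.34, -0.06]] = z@[[-0.1, -0.07, -0.01], [0.25, 0.19, 0.04]]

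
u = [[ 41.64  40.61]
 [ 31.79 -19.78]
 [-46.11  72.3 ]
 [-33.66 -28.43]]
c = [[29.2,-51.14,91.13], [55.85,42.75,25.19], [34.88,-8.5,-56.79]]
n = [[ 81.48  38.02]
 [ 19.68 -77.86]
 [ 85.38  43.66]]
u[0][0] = 41.64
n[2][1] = 43.66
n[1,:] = [19.68, -77.86]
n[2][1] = 43.66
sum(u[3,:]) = -62.089999999999996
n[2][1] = 43.66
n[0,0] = 81.48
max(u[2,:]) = 72.3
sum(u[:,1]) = 64.69999999999999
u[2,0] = -46.11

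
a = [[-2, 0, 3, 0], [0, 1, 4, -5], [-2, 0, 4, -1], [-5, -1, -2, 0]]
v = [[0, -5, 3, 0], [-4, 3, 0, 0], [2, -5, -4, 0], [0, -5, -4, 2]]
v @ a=[[-6, -5, -8, 22], [8, 3, 0, -15], [4, -5, -30, 29], [-2, -7, -40, 29]]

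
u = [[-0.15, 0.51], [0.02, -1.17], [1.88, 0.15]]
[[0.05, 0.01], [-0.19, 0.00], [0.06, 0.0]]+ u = [[-0.1, 0.52],[-0.17, -1.17],[1.94, 0.15]]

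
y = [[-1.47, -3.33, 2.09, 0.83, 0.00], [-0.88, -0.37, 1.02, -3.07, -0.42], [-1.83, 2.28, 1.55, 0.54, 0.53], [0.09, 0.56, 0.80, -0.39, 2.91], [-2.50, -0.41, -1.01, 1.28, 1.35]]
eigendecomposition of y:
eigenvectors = [[(-0.63+0j),-0.63-0.00j,(-0.11+0.45j),-0.11-0.45j,(0.11+0j)], [-0.27+0.32j,(-0.27-0.32j),-0.01-0.33j,(-0.01+0.33j),(-0.49+0j)], [(-0.03-0.19j),-0.03+0.19j,-0.61+0.00j,(-0.61-0j),-0.64+0.00j], [0.18+0.41j,(0.18-0.41j),(-0.4+0.15j),-0.40-0.15j,(0.22+0j)], [-0.33-0.27j,(-0.33+0.27j),(-0.27-0.2j),(-0.27+0.2j),0.53+0.00j]]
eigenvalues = [(-3.02+1.8j), (-3.02-1.8j), (1.86+2.62j), (1.86-2.62j), (2.99+0j)]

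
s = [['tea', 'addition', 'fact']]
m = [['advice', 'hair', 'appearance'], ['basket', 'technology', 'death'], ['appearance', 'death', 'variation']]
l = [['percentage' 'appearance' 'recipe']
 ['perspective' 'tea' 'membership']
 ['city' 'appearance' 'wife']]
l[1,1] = 'tea'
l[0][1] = 'appearance'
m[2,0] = 'appearance'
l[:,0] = ['percentage', 'perspective', 'city']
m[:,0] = ['advice', 'basket', 'appearance']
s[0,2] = 'fact'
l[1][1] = 'tea'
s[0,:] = ['tea', 'addition', 'fact']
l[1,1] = 'tea'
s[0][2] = 'fact'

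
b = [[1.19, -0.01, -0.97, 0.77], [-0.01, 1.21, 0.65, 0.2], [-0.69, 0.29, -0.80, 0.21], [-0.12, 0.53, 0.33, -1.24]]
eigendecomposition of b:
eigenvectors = [[(0.16+0.12j), (0.16-0.12j), (0.23+0j), -0.42+0.00j], [-0.93+0.00j, -0.93-0.00j, (-0.28+0j), (0.13+0j)], [(-0.2-0.04j), (-0.2+0.04j), (0.84+0j), -0.70+0.00j], [-0.22-0.01j, (-0.22+0.01j), 0.40+0.00j, 0.56+0.00j]]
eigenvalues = [(1.39+0.03j), (1.39-0.03j), (-0.99+0j), (-1.44+0j)]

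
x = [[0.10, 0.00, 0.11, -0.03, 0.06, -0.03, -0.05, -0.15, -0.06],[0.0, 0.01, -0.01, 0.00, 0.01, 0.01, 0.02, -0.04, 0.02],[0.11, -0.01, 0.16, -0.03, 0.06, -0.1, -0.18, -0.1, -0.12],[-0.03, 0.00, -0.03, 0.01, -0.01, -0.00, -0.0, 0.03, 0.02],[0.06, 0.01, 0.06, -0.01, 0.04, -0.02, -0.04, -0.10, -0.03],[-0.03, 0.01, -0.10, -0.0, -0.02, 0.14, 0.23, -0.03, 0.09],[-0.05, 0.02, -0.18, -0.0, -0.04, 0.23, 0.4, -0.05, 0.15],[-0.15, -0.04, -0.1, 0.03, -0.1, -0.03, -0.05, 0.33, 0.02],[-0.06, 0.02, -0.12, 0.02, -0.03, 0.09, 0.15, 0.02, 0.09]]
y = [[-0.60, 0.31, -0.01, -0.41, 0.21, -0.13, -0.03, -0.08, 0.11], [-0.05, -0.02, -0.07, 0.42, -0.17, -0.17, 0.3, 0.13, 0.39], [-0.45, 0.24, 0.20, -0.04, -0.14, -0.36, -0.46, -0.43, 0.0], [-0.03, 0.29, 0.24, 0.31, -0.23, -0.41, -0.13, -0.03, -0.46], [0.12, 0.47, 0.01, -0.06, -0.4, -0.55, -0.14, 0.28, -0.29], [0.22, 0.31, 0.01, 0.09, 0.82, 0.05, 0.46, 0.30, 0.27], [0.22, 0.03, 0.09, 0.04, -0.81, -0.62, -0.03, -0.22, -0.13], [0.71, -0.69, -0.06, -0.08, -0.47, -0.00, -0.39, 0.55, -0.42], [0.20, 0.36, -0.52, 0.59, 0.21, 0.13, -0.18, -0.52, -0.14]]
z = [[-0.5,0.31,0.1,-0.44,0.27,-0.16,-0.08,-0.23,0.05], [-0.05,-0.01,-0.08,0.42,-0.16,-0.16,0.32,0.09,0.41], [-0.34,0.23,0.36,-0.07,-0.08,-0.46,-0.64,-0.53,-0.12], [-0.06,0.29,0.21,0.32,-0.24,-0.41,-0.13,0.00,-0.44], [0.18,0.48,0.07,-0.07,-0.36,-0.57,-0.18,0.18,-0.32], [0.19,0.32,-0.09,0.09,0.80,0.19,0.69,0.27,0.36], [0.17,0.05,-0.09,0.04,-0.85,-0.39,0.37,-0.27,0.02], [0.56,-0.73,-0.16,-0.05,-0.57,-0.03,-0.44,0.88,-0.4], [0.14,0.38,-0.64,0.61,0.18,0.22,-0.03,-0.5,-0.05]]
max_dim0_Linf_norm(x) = 0.4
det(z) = -0.02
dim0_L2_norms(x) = [0.24, 0.05, 0.33, 0.06, 0.15, 0.3, 0.52, 0.4, 0.24]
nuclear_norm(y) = 7.56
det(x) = 0.00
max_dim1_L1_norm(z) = 3.82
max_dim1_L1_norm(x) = 1.12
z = y + x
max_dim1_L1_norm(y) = 3.37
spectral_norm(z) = 1.88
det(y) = -0.02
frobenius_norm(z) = 3.20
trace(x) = 1.28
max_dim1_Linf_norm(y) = 0.82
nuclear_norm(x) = 1.32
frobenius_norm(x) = 0.88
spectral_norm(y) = 1.80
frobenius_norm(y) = 3.00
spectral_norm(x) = 0.74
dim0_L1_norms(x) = [0.59, 0.12, 0.87, 0.13, 0.37, 0.65, 1.12, 0.85, 0.6]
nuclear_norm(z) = 8.02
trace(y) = -0.08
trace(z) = 1.20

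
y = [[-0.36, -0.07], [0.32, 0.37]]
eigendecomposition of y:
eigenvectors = [[-0.91, 0.10], [0.42, -1.0]]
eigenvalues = [-0.33, 0.34]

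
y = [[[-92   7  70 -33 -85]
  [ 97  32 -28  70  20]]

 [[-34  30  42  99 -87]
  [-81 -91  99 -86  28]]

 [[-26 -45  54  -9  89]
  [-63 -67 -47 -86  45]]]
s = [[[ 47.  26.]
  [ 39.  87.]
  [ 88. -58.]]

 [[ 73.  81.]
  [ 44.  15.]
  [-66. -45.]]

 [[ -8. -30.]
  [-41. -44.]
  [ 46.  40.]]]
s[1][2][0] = -66.0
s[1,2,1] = -45.0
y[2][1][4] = 45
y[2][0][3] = -9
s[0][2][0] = 88.0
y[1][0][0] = -34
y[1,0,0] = -34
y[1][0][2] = 42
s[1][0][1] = 81.0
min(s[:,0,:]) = -30.0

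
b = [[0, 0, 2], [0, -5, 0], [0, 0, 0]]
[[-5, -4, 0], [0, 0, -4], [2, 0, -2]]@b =[[0, 20, -10], [0, 0, 0], [0, 0, 4]]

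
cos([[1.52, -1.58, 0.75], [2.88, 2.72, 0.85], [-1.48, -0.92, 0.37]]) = [[-0.88, 3.26, -1.60], [-5.98, -3.36, -1.74], [3.07, 1.96, 1.61]]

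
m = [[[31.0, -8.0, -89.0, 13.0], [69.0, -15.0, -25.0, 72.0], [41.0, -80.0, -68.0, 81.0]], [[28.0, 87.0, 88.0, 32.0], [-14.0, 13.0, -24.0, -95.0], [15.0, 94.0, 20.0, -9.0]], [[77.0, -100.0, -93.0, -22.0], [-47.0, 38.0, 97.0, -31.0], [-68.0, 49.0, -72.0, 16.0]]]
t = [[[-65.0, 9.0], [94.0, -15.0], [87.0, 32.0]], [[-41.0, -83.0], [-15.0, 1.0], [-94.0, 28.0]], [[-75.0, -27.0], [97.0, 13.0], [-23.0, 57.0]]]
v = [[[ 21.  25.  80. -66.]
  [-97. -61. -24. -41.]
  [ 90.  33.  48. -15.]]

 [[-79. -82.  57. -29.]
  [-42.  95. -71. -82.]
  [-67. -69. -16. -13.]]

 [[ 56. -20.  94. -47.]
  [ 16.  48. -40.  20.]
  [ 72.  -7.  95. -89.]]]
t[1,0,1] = -83.0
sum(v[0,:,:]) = -7.0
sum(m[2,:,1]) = -13.0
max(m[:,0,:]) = 88.0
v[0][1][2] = -24.0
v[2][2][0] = 72.0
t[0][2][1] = 32.0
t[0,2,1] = 32.0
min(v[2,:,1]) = -20.0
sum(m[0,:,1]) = -103.0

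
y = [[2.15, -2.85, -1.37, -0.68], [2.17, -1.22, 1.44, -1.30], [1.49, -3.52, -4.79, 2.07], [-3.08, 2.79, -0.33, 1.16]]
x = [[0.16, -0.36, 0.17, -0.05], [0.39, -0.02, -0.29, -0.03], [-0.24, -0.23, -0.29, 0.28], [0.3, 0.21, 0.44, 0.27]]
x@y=[[-0.03, -0.75, -1.54, 0.65],[0.46, -0.15, 0.84, -0.87],[-2.31, 2.77, 1.29, 0.19],[0.92, -1.91, -2.31, 0.75]]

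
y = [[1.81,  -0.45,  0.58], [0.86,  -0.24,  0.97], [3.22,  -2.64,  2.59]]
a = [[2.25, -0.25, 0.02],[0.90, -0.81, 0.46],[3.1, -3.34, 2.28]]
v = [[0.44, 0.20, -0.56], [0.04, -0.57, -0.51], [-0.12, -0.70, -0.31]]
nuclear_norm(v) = 1.85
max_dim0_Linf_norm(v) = 0.7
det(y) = 2.24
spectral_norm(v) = 1.08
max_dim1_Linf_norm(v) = 0.7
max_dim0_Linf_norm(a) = 3.34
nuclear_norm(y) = 6.69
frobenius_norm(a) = 5.72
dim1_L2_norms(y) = [1.95, 1.32, 4.9]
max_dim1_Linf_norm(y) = 3.22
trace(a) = 3.72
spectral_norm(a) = 5.50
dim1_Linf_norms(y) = [1.81, 0.97, 3.22]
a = v + y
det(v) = -0.01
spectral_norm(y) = 5.35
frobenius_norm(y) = 5.44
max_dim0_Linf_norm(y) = 3.22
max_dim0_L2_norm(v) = 0.92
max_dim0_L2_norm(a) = 3.93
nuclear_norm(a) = 7.15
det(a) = -0.55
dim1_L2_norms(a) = [2.26, 1.3, 5.1]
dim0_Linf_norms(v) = [0.44, 0.7, 0.56]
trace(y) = 4.16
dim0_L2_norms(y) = [3.79, 2.69, 2.83]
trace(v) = -0.44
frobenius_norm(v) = 1.32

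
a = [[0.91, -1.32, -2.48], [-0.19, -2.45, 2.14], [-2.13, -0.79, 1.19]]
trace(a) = -0.35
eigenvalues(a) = [(3.42+0j), (-1.89+1.21j), (-1.89-1.21j)]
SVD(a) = [[-0.49, -0.79, 0.37], [0.68, -0.61, -0.4], [0.54, 0.06, 0.84]] @ diag([4.017264962438302, 2.6946131505815396, 1.5864558582824222]) @ [[-0.43, -0.36, 0.83], [-0.27, 0.93, 0.27], [-0.86, -0.11, -0.50]]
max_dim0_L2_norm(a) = 3.49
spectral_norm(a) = 4.02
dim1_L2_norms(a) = [2.95, 3.26, 2.56]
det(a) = 17.17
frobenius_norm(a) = 5.09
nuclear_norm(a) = 8.30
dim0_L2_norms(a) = [2.32, 2.89, 3.49]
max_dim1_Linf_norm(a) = 2.48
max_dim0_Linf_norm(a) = 2.48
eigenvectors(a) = [[(0.74+0j), (-0.28-0.5j), -0.28+0.50j],  [-0.25+0.00j, -0.67+0.00j, -0.67-0.00j],  [-0.62+0.00j, (-0.2-0.42j), -0.20+0.42j]]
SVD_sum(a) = [[0.85, 0.71, -1.62], [-1.18, -0.99, 2.26], [-0.95, -0.79, 1.81]] + [[0.57, -1.97, -0.56], [0.44, -1.53, -0.44], [-0.04, 0.15, 0.04]] + [[-0.51, -0.06, -0.29], [0.55, 0.07, 0.32], [-1.14, -0.14, -0.66]]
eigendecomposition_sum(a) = [[(1.71-0j), -0.11+0.00j, (-2.01+0j)], [-0.58+0.00j, (0.04+0j), (0.68+0j)], [(-1.43+0j), 0.10+0.00j, (1.68+0j)]] + [[-0.40+0.42j, -0.60-0.87j, (-0.24+0.85j)], [(0.19+0.65j), (-1.24+0.11j), (0.73+0.74j)], [(-0.35+0.32j), (-0.44-0.75j), (-0.24+0.68j)]] + [[(-0.4-0.42j), (-0.6+0.87j), -0.24-0.85j], [(0.19-0.65j), (-1.24-0.11j), (0.73-0.74j)], [(-0.35-0.32j), -0.44+0.75j, (-0.24-0.68j)]]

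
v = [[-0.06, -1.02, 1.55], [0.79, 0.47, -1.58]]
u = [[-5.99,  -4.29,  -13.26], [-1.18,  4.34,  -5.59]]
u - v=[[-5.93, -3.27, -14.81], [-1.97, 3.87, -4.01]]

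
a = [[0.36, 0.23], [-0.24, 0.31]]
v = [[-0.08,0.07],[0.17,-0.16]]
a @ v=[[0.01, -0.01], [0.07, -0.07]]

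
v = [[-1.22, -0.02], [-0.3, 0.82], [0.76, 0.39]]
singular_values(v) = [1.47, 0.91]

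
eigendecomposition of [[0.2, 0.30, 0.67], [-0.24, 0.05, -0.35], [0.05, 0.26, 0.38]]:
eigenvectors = [[(-0.74+0j),  (-0.68+0j),  -0.68-0.00j], [(-0.5+0j),  (0.48-0.42j),  0.48+0.42j], [(0.44+0j),  (-0.33-0.19j),  (-0.33+0.19j)]]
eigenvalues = [0j, (0.31+0.37j), (0.31-0.37j)]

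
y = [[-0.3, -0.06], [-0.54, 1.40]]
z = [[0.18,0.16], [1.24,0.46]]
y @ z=[[-0.13, -0.08], [1.64, 0.56]]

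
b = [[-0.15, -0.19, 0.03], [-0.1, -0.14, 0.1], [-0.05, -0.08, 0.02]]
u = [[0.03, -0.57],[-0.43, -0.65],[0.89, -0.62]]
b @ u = [[0.1, 0.19], [0.15, 0.09], [0.05, 0.07]]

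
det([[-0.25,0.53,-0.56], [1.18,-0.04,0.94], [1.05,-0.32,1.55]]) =-0.318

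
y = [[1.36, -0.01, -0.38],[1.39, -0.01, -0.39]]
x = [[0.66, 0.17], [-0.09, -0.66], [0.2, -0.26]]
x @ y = [[1.13, -0.01, -0.32], [-1.04, 0.01, 0.29], [-0.09, 0.0, 0.03]]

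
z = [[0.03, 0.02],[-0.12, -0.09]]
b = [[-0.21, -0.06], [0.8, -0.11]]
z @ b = [[0.01, -0.0], [-0.05, 0.02]]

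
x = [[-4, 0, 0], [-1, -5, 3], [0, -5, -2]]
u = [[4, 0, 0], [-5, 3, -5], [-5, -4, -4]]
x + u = [[0, 0, 0], [-6, -2, -2], [-5, -9, -6]]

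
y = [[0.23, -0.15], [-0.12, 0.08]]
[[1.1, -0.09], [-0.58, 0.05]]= y@[[3.11,  -0.07], [-2.55,  0.46]]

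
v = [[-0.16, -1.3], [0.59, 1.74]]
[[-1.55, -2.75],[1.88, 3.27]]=v @ [[-0.53, -1.09], [1.26, 2.25]]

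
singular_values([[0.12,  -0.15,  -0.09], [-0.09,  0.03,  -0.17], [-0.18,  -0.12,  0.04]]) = [0.24, 0.2, 0.19]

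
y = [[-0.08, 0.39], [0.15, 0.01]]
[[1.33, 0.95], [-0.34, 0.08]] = y @ [[-2.49,0.37], [2.91,2.50]]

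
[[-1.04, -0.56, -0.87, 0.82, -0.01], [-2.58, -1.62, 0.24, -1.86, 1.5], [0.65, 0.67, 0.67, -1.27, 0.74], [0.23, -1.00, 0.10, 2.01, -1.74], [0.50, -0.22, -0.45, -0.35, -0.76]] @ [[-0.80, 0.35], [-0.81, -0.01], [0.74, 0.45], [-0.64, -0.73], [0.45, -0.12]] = [[0.11, -1.35], [5.42, 0.40], [0.58, 1.36], [-1.37, -1.12], [-0.67, 0.32]]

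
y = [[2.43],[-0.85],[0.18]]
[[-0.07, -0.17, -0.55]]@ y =[[-0.12]]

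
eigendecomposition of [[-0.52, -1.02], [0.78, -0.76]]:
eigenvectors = [[(0.75+0j), 0.75-0.00j], [(0.09-0.65j), (0.09+0.65j)]]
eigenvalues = [(-0.64+0.88j), (-0.64-0.88j)]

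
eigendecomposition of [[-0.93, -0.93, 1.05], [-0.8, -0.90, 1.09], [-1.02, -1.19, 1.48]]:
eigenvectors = [[0.66, -0.28, 0.36], [0.48, -0.52, -0.83], [0.57, -0.81, -0.42]]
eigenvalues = [-0.7, 0.35, -0.0]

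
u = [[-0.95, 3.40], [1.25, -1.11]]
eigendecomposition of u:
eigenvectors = [[0.86, -0.85], [0.5, 0.53]]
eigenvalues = [1.03, -3.09]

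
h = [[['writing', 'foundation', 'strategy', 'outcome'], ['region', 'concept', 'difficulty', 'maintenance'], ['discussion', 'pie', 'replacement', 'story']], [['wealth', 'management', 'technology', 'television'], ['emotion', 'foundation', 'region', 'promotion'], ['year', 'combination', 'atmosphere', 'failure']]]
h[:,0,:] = [['writing', 'foundation', 'strategy', 'outcome'], ['wealth', 'management', 'technology', 'television']]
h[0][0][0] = 'writing'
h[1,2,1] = 'combination'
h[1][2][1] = 'combination'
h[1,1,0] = 'emotion'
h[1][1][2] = 'region'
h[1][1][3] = 'promotion'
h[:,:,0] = [['writing', 'region', 'discussion'], ['wealth', 'emotion', 'year']]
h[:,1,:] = [['region', 'concept', 'difficulty', 'maintenance'], ['emotion', 'foundation', 'region', 'promotion']]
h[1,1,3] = 'promotion'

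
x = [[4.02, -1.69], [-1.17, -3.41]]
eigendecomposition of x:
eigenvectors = [[0.99, 0.21], [-0.15, 0.98]]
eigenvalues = [4.28, -3.67]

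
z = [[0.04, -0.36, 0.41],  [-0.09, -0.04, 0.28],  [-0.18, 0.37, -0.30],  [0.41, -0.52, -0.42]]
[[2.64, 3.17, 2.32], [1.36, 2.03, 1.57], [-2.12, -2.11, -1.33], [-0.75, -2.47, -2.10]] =z @ [[-0.52,-3.13,-4.10],[-2.47,-2.47,-2.39],[4.33,5.88,3.95]]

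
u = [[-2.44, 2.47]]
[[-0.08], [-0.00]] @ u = [[0.20, -0.20],[0.0, 0.0]]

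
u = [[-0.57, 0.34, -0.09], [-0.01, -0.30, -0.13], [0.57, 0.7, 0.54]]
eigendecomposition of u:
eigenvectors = [[-0.92,0.19,0.37], [0.14,0.22,0.38], [0.38,-0.96,-0.85]]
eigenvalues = [-0.58, 0.27, -0.01]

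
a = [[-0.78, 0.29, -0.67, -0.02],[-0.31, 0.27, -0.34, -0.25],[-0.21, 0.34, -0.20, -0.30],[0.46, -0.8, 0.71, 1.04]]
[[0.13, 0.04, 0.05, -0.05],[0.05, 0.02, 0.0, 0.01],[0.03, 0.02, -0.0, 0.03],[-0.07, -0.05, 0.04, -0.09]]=a @ [[-0.14, -0.06, 0.02, 0.12],[0.02, 0.03, 0.09, 0.16],[-0.02, 0.02, -0.07, 0.01],[0.02, -0.01, 0.15, -0.02]]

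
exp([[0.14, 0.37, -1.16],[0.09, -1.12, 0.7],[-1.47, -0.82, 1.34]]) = [[2.8, 1.03, -2.94], [-0.66, -0.01, 1.18], [-4.01, -1.86, 5.60]]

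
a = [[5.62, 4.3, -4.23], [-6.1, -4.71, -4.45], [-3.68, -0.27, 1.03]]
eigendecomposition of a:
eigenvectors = [[0.83+0.00j, (0.32+0.29j), (0.32-0.29j)], [(-0.24+0j), (-0.86+0j), (-0.86-0j)], [(-0.5+0j), (-0.01+0.28j), (-0.01-0.28j)]]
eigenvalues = [(6.94+0j), (-2.5+3.52j), (-2.5-3.52j)]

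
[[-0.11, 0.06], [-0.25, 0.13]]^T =[[-0.11, -0.25], [0.06, 0.13]]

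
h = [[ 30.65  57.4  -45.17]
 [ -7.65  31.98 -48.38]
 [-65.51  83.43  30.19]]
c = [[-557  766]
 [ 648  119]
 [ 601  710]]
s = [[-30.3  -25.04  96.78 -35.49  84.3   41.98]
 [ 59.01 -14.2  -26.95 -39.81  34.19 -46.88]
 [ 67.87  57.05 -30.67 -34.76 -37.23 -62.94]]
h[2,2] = 30.19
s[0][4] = 84.3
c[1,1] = 119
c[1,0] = 648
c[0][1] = 766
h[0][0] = 30.65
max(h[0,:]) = 57.4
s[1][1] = -14.2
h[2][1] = 83.43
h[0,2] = -45.17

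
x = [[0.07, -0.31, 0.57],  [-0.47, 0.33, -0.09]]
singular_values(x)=[0.76, 0.44]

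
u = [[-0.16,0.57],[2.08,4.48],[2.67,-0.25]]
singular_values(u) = [5.06, 2.51]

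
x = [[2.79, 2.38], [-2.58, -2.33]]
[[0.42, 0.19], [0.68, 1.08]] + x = [[3.21, 2.57],[-1.9, -1.25]]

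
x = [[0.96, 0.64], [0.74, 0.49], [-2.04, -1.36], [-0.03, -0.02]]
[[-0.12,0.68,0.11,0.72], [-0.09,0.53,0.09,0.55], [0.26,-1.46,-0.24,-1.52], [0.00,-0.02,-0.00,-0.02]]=x @ [[0.16, 0.50, 0.45, 0.42], [-0.43, 0.32, -0.50, 0.49]]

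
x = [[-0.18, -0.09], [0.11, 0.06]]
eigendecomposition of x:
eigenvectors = [[-0.86, 0.43], [0.51, -0.9]]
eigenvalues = [-0.13, 0.01]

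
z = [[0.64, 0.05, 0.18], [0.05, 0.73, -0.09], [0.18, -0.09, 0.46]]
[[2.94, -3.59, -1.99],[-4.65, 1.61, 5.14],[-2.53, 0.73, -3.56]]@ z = [[1.34, -2.29, -0.06], [-1.97, 0.48, 1.38], [-2.22, 0.73, -2.16]]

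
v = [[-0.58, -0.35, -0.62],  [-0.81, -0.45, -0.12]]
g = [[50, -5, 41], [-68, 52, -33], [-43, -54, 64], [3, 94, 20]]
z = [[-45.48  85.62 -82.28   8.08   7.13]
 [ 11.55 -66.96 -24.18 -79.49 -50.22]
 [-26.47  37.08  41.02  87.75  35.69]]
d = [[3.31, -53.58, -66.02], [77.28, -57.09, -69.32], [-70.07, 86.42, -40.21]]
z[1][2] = -24.18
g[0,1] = -5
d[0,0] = 3.31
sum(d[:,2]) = -175.54999999999998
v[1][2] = -0.116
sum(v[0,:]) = -1.548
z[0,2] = -82.28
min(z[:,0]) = -45.48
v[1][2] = -0.116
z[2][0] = -26.47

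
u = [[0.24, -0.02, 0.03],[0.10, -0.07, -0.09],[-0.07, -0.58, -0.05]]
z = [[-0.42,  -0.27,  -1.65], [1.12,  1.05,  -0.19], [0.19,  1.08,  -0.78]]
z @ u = [[-0.01, 0.98, 0.09], [0.39, 0.01, -0.05], [0.21, 0.37, -0.05]]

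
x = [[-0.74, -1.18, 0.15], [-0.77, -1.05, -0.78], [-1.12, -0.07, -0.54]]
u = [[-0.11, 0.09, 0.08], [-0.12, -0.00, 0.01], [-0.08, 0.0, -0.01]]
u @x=[[-0.08, 0.03, -0.13], [0.08, 0.14, -0.02], [0.07, 0.10, -0.01]]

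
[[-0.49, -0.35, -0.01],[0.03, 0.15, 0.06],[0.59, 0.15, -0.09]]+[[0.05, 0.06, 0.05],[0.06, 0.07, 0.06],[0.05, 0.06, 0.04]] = [[-0.44, -0.29, 0.04],  [0.09, 0.22, 0.12],  [0.64, 0.21, -0.05]]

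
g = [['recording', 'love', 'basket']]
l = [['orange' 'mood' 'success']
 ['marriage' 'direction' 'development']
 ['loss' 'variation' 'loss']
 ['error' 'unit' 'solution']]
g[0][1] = 'love'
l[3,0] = 'error'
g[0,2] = 'basket'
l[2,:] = ['loss', 'variation', 'loss']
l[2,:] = ['loss', 'variation', 'loss']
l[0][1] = 'mood'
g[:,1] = ['love']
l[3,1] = 'unit'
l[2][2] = 'loss'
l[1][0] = 'marriage'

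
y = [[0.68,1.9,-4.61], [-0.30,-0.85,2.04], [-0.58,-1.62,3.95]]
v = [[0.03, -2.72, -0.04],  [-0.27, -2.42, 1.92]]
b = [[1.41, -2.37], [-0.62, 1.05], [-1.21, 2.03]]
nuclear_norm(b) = 3.84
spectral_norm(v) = 3.89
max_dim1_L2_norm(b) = 2.76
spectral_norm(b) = 3.83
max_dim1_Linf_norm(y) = 4.61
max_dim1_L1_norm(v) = 4.61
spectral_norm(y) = 6.99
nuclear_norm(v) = 5.27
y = b @ v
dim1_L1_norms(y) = [7.19, 3.19, 6.15]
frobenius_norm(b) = 3.83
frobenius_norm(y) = 6.99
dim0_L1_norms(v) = [0.3, 5.14, 1.96]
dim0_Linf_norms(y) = [0.68, 1.9, 4.61]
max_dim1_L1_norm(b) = 3.78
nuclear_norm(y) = 7.00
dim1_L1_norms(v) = [2.79, 4.61]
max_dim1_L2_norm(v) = 3.1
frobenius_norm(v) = 4.13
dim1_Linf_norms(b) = [2.37, 1.05, 2.03]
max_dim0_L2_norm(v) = 3.64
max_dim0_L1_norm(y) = 10.6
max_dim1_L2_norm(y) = 5.03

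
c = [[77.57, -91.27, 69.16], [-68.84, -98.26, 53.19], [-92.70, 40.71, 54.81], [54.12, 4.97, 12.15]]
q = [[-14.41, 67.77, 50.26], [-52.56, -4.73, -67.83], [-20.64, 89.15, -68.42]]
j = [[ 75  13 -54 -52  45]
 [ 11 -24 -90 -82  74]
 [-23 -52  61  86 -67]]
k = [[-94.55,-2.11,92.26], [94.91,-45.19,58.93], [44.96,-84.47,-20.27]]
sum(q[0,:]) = 103.62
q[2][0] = -20.64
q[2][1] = 89.15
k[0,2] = 92.26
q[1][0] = -52.56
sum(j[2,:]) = 5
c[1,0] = -68.84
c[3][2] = 12.15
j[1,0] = 11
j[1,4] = 74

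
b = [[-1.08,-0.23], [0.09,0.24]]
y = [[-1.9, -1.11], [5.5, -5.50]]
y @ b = [[1.95, 0.17], [-6.44, -2.58]]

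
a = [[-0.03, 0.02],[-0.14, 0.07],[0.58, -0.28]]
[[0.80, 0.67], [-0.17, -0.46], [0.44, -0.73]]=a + [[0.83, 0.65], [-0.03, -0.53], [-0.14, -0.45]]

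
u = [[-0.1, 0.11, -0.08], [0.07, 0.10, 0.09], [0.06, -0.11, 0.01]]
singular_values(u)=[0.21, 0.16, 0.02]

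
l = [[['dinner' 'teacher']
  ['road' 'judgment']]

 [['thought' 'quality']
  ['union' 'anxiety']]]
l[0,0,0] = 'dinner'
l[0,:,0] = ['dinner', 'road']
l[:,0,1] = ['teacher', 'quality']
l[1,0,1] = 'quality'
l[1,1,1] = 'anxiety'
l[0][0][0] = 'dinner'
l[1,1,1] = 'anxiety'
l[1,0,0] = 'thought'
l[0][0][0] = 'dinner'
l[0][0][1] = 'teacher'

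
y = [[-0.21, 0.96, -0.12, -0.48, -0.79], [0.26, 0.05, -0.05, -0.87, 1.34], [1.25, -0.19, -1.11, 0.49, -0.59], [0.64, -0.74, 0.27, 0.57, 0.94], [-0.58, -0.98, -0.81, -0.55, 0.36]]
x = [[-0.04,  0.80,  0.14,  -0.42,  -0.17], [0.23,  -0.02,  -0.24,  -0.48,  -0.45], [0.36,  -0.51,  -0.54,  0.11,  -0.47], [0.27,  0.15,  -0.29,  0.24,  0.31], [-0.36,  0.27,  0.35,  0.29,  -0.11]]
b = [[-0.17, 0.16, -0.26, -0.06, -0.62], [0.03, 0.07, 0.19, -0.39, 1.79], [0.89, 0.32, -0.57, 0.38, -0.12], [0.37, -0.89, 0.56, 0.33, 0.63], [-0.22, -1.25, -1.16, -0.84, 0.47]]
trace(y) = -0.34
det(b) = 0.01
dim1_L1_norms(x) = [1.57, 1.42, 1.99, 1.26, 1.38]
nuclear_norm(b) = 6.32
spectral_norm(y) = 2.22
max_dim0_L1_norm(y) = 4.02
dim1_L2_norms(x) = [0.93, 0.74, 0.96, 0.58, 0.65]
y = x + b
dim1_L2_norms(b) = [0.71, 1.84, 1.17, 1.32, 1.97]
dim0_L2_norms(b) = [1.0, 1.58, 1.44, 1.06, 2.05]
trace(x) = -0.47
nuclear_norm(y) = 6.91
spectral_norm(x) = 1.25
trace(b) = 0.13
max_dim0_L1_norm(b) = 3.63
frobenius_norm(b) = 3.30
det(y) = -0.13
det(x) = -0.00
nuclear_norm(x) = 3.27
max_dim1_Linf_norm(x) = 0.8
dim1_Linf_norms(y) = [0.96, 1.34, 1.25, 0.94, 0.98]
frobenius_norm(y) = 3.54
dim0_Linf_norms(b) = [0.89, 1.25, 1.16, 0.84, 1.79]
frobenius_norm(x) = 1.75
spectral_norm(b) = 2.28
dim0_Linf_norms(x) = [0.36, 0.8, 0.54, 0.48, 0.47]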